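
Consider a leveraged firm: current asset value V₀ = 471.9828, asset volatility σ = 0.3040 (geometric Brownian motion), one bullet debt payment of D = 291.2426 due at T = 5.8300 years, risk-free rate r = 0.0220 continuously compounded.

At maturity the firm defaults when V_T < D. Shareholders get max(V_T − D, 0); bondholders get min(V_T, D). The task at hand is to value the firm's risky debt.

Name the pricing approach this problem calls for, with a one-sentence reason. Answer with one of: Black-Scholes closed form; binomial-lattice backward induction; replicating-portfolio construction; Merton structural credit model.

framework: Merton structural credit model

Key observation: a levered firm with one bullet debt due at 5.8300 years is the canonical structural-credit setup: equity is a call on the firm's assets struck at the face value.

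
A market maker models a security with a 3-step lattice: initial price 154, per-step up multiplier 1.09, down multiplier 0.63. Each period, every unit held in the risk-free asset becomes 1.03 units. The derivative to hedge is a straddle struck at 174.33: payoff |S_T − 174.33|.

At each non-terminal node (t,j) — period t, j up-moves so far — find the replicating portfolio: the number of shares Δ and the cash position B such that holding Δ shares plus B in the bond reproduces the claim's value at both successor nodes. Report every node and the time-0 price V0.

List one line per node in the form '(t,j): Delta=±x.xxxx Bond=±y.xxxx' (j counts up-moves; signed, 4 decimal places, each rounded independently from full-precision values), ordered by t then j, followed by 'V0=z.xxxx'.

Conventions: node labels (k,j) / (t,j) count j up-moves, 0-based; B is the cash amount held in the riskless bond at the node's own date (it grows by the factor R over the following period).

Arbitrage-free pricing uses the up-move probability p* = (R−d)/(u−d) = 0.8696, discounting each step at R = 1.03.
Expiry values: V(3,0)=135.8228, V(3,1)=107.7064, V(3,2)=59.0605, V(3,3)=25.1045
(2,0): S=61.1226. Δ = (V_up−V_dn)/(S_up−S_dn) = (107.7064−135.8228)/(66.6236−38.5072) = -1.0000. V = [p*·107.7064 + (1−p*)·135.8228]/1.03 = 108.1298. B = V − Δ·S = 169.2524.
(2,1): S=105.7518. Δ = (V_up−V_dn)/(S_up−S_dn) = (59.0605−107.7064)/(115.2695−66.6236) = -1.0000. V = [p*·59.0605 + (1−p*)·107.7064]/1.03 = 63.5006. B = V − Δ·S = 169.2524.
(2,2): S=182.9674. Δ = (V_up−V_dn)/(S_up−S_dn) = (25.1045−59.0605)/(199.4345−115.2695) = -0.4034. V = [p*·25.1045 + (1−p*)·59.0605]/1.03 = 28.6733. B = V − Δ·S = 102.4909.
(1,0): S=97.0200. Δ = (V_up−V_dn)/(S_up−S_dn) = (63.5006−108.1298)/(105.7518−61.1226) = -1.0000. V = [p*·63.5006 + (1−p*)·108.1298]/1.03 = 67.3027. B = V − Δ·S = 164.3227.
(1,1): S=167.8600. Δ = (V_up−V_dn)/(S_up−S_dn) = (28.6733−63.5006)/(182.9674−105.7518) = -0.4510. V = [p*·28.6733 + (1−p*)·63.5006]/1.03 = 32.2486. B = V − Δ·S = 107.9601.
(0,0): S=154.0000. Δ = (V_up−V_dn)/(S_up−S_dn) = (32.2486−67.3027)/(167.8600−97.0200) = -0.4948. V = [p*·32.2486 + (1−p*)·67.3027]/1.03 = 35.7484. B = V − Δ·S = 111.9531.
Check: Δ(0,0)·S0 + B(0,0) = 35.7484 = V0.

(0,0): Delta=-0.4948 Bond=111.9531
(1,0): Delta=-1.0000 Bond=164.3227
(1,1): Delta=-0.4510 Bond=107.9601
(2,0): Delta=-1.0000 Bond=169.2524
(2,1): Delta=-1.0000 Bond=169.2524
(2,2): Delta=-0.4034 Bond=102.4909
V0=35.7484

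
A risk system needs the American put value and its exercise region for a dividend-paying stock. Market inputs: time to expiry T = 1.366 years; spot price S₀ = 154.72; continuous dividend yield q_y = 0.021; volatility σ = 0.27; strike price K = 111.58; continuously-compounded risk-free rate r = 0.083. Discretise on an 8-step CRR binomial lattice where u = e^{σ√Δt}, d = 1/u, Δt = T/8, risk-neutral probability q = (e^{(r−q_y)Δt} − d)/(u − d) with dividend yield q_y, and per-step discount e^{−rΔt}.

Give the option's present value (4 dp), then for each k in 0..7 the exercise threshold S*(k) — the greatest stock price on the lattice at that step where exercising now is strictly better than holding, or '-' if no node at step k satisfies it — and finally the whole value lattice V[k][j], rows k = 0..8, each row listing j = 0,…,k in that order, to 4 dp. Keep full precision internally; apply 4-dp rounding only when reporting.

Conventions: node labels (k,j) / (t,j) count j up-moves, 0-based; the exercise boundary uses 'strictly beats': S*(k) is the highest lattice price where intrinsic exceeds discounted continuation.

Δt=0.17075  u=1.11803  d=0.89443  q=0.51973  discount=0.98593
step 8 (expiry): payoffs max(K−S,0) = 48.2054 32.3621 12.5582 0.0000 0.0000 0.0000 0.0000 0.0000 0.0000
step 7: (k=7,j=0): S=70.8548, K−S=40.7252, hold=39.4086 ⇒ V=40.7252 exercise | (k=7,j=1): S=88.5681, K−S=23.0119, hold=21.7588 ⇒ V=23.0119 exercise | (k=7,j=2): S=110.7095, K−S=0.8705, hold=5.9464 ⇒ V=5.9464 continue | (k=7,j=3): S=138.3861, K−S=0.0000, hold=0.0000 ⇒ V=0.0000 continue | (k=7,j=4): S=172.9818, K−S=0.0000, hold=0.0000 ⇒ V=0.0000 continue | (k=7,j=5): S=216.2261, K−S=0.0000, hold=0.0000 ⇒ V=0.0000 continue | (k=7,j=6): S=270.2812, K−S=0.0000, hold=0.0000 ⇒ V=0.0000 continue | (k=7,j=7): S=337.8497, K−S=0.0000, hold=0.0000 ⇒ V=0.0000 continue  boundary S*=88.5681
step 6: (k=6,j=0): S=79.2179, K−S=32.3621, hold=31.0755 ⇒ V=32.3621 exercise | (k=6,j=1): S=99.0218, K−S=12.5582, hold=13.9434 ⇒ V=13.9434 continue | (k=6,j=2): S=123.7767, K−S=0.0000, hold=2.8157 ⇒ V=2.8157 continue | (k=6,j=3): S=154.7200, K−S=0.0000, hold=0.0000 ⇒ V=0.0000 continue | (k=6,j=4): S=193.3990, K−S=0.0000, hold=0.0000 ⇒ V=0.0000 continue | (k=6,j=5): S=241.7475, K−S=0.0000, hold=0.0000 ⇒ V=0.0000 continue | (k=6,j=6): S=302.1827, K−S=0.0000, hold=0.0000 ⇒ V=0.0000 continue  boundary S*=79.2179
step 5: (k=5,j=0): S=88.5681, K−S=23.0119, hold=22.4686 ⇒ V=23.0119 exercise | (k=5,j=1): S=110.7095, K−S=0.8705, hold=8.0451 ⇒ V=8.0451 continue | (k=5,j=2): S=138.3861, K−S=0.0000, hold=1.3332 ⇒ V=1.3332 continue | (k=5,j=3): S=172.9818, K−S=0.0000, hold=0.0000 ⇒ V=0.0000 continue | (k=5,j=4): S=216.2261, K−S=0.0000, hold=0.0000 ⇒ V=0.0000 continue | (k=5,j=5): S=270.2812, K−S=0.0000, hold=0.0000 ⇒ V=0.0000 continue  boundary S*=88.5681
step 4: (k=4,j=0): S=99.0218, K−S=12.5582, hold=15.0188 ⇒ V=15.0188 continue | (k=4,j=1): S=123.7767, K−S=0.0000, hold=4.4926 ⇒ V=4.4926 continue | (k=4,j=2): S=154.7200, K−S=0.0000, hold=0.6313 ⇒ V=0.6313 continue | (k=4,j=3): S=193.3990, K−S=0.0000, hold=0.0000 ⇒ V=0.0000 continue | (k=4,j=4): S=241.7475, K−S=0.0000, hold=0.0000 ⇒ V=0.0000 continue  boundary S*=-
step 3: (k=3,j=0): S=110.7095, K−S=0.8705, hold=9.4136 ⇒ V=9.4136 continue | (k=3,j=1): S=138.3861, K−S=0.0000, hold=2.4508 ⇒ V=2.4508 continue | (k=3,j=2): S=172.9818, K−S=0.0000, hold=0.2989 ⇒ V=0.2989 continue | (k=3,j=3): S=216.2261, K−S=0.0000, hold=0.0000 ⇒ V=0.0000 continue  boundary S*=-
step 2: (k=2,j=0): S=123.7767, K−S=0.0000, hold=5.7133 ⇒ V=5.7133 continue | (k=2,j=1): S=154.7200, K−S=0.0000, hold=1.3136 ⇒ V=1.3136 continue | (k=2,j=2): S=193.3990, K−S=0.0000, hold=0.1415 ⇒ V=0.1415 continue  boundary S*=-
step 1: (k=1,j=0): S=138.3861, K−S=0.0000, hold=3.3784 ⇒ V=3.3784 continue | (k=1,j=1): S=172.9818, K−S=0.0000, hold=0.6945 ⇒ V=0.6945 continue  boundary S*=-
step 0: (k=0,j=0): S=154.7200, K−S=0.0000, hold=1.9556 ⇒ V=1.9556 continue  boundary S*=-

price = 1.9556
boundary = - - - - - 88.5681 79.2179 88.5681
tree:
1.9556
3.3784 0.6945
5.7133 1.3136 0.1415
9.4136 2.4508 0.2989 0.0000
15.0188 4.4926 0.6313 0.0000 0.0000
23.0119 8.0451 1.3332 0.0000 0.0000 0.0000
32.3621 13.9434 2.8157 0.0000 0.0000 0.0000 0.0000
40.7252 23.0119 5.9464 0.0000 0.0000 0.0000 0.0000 0.0000
48.2054 32.3621 12.5582 0.0000 0.0000 0.0000 0.0000 0.0000 0.0000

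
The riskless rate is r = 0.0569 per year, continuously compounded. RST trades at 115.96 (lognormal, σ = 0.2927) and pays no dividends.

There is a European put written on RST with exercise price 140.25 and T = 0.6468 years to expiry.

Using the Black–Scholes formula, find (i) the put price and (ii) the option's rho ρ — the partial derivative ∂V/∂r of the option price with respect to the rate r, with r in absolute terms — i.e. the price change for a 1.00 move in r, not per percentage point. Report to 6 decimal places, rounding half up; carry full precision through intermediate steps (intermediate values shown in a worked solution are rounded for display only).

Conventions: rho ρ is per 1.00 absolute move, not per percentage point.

σ√T = 0.2927·√0.6468 = 0.235401
d₁ = (ln(S/K) + (r+σ²/2)T) / (σ√T) = (ln(115.96/140.25) + (0.0569+0.2927²/2)·0.6468) / 0.235401 = (-0.190181 + 0.064510) / 0.235401 = -0.533862
d₂ = d₁ − σ√T = -0.533862 − 0.235401 = -0.769263
e^{−rT} = 0.963866
N(−d₁) = 0.703282,  N(−d₂) = 0.779131
Put price V = K·e^{−rT}·N(−d₂) − S·N(−d₁) = 105.324714 − 81.552538 = 23.772176
ρ = −K·T·e^{−rT}·N(−d₂) = -68.124025

price = 23.772176
ρ = -68.124025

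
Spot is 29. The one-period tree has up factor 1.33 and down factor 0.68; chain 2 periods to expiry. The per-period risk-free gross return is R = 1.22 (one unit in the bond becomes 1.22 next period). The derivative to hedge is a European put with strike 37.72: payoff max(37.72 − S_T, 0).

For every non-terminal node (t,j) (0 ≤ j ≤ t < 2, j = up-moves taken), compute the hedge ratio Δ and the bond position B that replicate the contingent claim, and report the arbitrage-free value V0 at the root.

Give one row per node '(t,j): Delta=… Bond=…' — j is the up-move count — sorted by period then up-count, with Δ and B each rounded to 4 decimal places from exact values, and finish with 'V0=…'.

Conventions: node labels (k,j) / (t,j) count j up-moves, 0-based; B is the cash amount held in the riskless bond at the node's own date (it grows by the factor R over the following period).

(0,0): Delta=-0.5095 Bond=17.4141
(1,0): Delta=-1.0000 Bond=30.9180
(1,1): Delta=-0.4584 Bond=19.2748
V0=2.6389

The replicating-portfolio and risk-neutral prices coincide; use p* = (1.22−0.68)/(1.33−0.68) = 0.8308 for the latter.
Terminal payoffs: V(2,0)=24.3104, V(2,1)=11.4924, V(2,2)=0.0000
(1,0): S=19.7200. Δ = (V_up−V_dn)/(S_up−S_dn) = (11.4924−24.3104)/(26.2276−13.4096) = -1.0000. V = [p*·11.4924 + (1−p*)·24.3104]/1.22 = 11.1980. B = V − Δ·S = 30.9180.
(1,1): S=38.5700. Δ = (V_up−V_dn)/(S_up−S_dn) = (0.0000−11.4924)/(51.2981−26.2276) = -0.4584. V = [p*·0.0000 + (1−p*)·11.4924]/1.22 = 1.5942. B = V − Δ·S = 19.2748.
(0,0): S=29.0000. Δ = (V_up−V_dn)/(S_up−S_dn) = (1.5942−11.1980)/(38.5700−19.7200) = -0.5095. V = [p*·1.5942 + (1−p*)·11.1980]/1.22 = 2.6389. B = V − Δ·S = 17.4141.
Check: Δ(0,0)·S0 + B(0,0) = 2.6389 = V0.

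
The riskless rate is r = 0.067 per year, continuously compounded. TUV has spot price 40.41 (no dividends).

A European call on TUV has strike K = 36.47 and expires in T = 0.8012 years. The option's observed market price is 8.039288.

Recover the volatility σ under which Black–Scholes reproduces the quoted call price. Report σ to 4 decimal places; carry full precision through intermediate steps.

sigma = 0.3403

At σ = 0.3403 the Black–Scholes value reproduces the quote:
σ√T = 0.3403·√0.8012 = 0.304602
d₁ = (ln(S/K) + (r+σ²/2)T) / (σ√T) = (ln(40.41/36.47) + (0.067+0.3403²/2)·0.8012) / 0.304602 = (0.102587 + 0.100072) / 0.304602 = 0.665324
d₂ = d₁ − σ√T = 0.665324 − 0.304602 = 0.360722
e^{−rT} = 0.947735
N(d₁) = 0.747078,  N(d₂) = 0.640846
V = S·N(d₁) − K·e^{−rT}·N(d₂) = 30.189433 − 22.150145 = 8.039288 (matching the quote); vega is positive throughout, so no other σ reproduces this price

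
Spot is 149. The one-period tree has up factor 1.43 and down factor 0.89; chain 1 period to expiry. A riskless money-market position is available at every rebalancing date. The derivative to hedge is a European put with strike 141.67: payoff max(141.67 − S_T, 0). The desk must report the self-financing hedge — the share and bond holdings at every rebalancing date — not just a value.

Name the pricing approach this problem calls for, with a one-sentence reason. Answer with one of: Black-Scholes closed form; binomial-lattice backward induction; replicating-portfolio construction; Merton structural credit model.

framework: replicating-portfolio construction

Key observation: what is demanded is not a single number but the (Δ, B) position at each node of the 1.43/0.89 tree starting at 149; constructing those positions is the replicating-portfolio method.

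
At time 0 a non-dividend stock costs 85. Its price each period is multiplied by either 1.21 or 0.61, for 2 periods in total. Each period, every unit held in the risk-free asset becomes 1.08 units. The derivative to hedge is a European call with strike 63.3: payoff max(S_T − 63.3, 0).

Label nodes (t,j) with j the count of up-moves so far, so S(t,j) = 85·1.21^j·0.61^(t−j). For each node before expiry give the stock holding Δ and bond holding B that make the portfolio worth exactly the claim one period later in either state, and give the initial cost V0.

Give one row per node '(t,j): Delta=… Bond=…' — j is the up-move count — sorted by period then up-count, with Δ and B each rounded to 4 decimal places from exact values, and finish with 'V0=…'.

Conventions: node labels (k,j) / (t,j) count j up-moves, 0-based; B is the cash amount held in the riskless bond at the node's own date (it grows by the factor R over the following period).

Under the risk-neutral measure, an up-move has probability p* = (R−d)/(u−d) = 0.7833 and values discount at R = 1.08.
Terminal payoffs: V(2,0)=0.0000, V(2,1)=0.0000, V(2,2)=61.1485
Node (1,0) S=51.8500: V=(p*·0.0000+(1−p*)·0.0000)/1.08=0.0000; Δ=(0.0000−0.0000)/(62.7385−31.6285)=0.0000; B=V−Δ·S=0.0000
Node (1,1) S=102.8500: V=(p*·61.1485+(1−p*)·0.0000)/1.08=44.3515; Δ=(61.1485−0.0000)/(124.4485−62.7385)=0.9909; B=V−Δ·S=-57.5626
Node (0,0) S=85.0000: V=(p*·44.3515+(1−p*)·0.0000)/1.08=32.1686; Δ=(44.3515−0.0000)/(102.8500−51.8500)=0.8696; B=V−Δ·S=-41.7507
Sanity check at the root: Δ(0,0)·S0 + B(0,0) reproduces V0 = 32.1686.

(0,0): Delta=0.8696 Bond=-41.7507
(1,0): Delta=0.0000 Bond=0.0000
(1,1): Delta=0.9909 Bond=-57.5626
V0=32.1686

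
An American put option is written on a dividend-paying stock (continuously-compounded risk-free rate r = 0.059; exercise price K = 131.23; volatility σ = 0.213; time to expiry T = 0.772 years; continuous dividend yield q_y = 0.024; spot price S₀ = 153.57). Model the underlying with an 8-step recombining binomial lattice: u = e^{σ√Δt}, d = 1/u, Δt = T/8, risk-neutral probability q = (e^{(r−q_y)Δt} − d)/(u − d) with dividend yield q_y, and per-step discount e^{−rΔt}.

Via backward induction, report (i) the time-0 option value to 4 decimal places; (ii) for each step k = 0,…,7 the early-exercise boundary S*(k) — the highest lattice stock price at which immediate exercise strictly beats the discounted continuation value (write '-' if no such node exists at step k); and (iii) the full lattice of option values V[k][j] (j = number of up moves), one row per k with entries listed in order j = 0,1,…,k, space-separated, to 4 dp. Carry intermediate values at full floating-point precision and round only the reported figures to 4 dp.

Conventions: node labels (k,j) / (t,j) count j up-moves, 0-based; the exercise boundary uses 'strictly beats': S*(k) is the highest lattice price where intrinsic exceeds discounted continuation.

price = 2.2242
boundary = - - - - - 110.3128 103.2500 110.3128
tree:
2.2242
3.6925 0.8330
5.9892 1.5185 0.1810
9.4418 2.7260 0.3708 0.0000
14.3677 4.7962 0.7596 0.0000 0.0000
20.9172 8.2113 1.5558 0.0000 0.0000 0.0000
27.9800 13.5157 3.1869 0.0000 0.0000 0.0000 0.0000
34.5907 20.9172 6.5278 0.0000 0.0000 0.0000 0.0000 0.0000
40.7781 27.9800 13.3712 0.0000 0.0000 0.0000 0.0000 0.0000 0.0000

params: Δt=0.09650 u=1.06841 d=0.93597 q=0.50901 e^(-rΔt)=0.99432
t_8 payoffs: 40.7781 27.9800 13.3712 0.0000 0.0000 0.0000 0.0000 0.0000 0.0000
t_7: node(7,0) S=96.6393 payoff=34.5907 vs cont=34.0692 → 34.5907 [stop]  node(7,1) S=110.3128 payoff=20.9172 vs cont=20.4273 → 20.9172 [stop]  node(7,2) S=125.9210 payoff=5.3090 vs cont=6.5278 → 6.5278 [wait]  node(7,3) S=143.7376 payoff=0.0000 vs cont=0.0000 → 0.0000 [wait]  node(7,4) S=164.0750 payoff=0.0000 vs cont=0.0000 → 0.0000 [wait]  node(7,5) S=187.2900 payoff=0.0000 vs cont=0.0000 → 0.0000 [wait]  node(7,6) S=213.7897 payoff=0.0000 vs cont=0.0000 → 0.0000 [wait]  node(7,7) S=244.0388 payoff=0.0000 vs cont=0.0000 → 0.0000 [wait]  ⇒ S*(7)=110.3128
t_6: node(6,0) S=103.2500 payoff=27.9800 vs cont=27.4739 → 27.9800 [stop]  node(6,1) S=117.8588 payoff=13.3712 vs cont=13.5157 → 13.5157 [wait]  node(6,2) S=134.5347 payoff=0.0000 vs cont=3.1869 → 3.1869 [wait]  node(6,3) S=153.5700 payoff=0.0000 vs cont=0.0000 → 0.0000 [wait]  node(6,4) S=175.2986 payoff=0.0000 vs cont=0.0000 → 0.0000 [wait]  node(6,5) S=200.1017 payoff=0.0000 vs cont=0.0000 → 0.0000 [wait]  node(6,6) S=228.4141 payoff=0.0000 vs cont=0.0000 → 0.0000 [wait]  ⇒ S*(6)=103.2500
t_5: node(5,0) S=110.3128 payoff=20.9172 vs cont=20.5005 → 20.9172 [stop]  node(5,1) S=125.9210 payoff=5.3090 vs cont=8.2113 → 8.2113 [wait]  node(5,2) S=143.7376 payoff=0.0000 vs cont=1.5558 → 1.5558 [wait]  node(5,3) S=164.0750 payoff=0.0000 vs cont=0.0000 → 0.0000 [wait]  node(5,4) S=187.2900 payoff=0.0000 vs cont=0.0000 → 0.0000 [wait]  node(5,5) S=213.7897 payoff=0.0000 vs cont=0.0000 → 0.0000 [wait]  ⇒ S*(5)=110.3128
t_4: node(4,0) S=117.8588 payoff=13.3712 vs cont=14.3677 → 14.3677 [wait]  node(4,1) S=134.5347 payoff=0.0000 vs cont=4.7962 → 4.7962 [wait]  node(4,2) S=153.5700 payoff=0.0000 vs cont=0.7596 → 0.7596 [wait]  node(4,3) S=175.2986 payoff=0.0000 vs cont=0.0000 → 0.0000 [wait]  node(4,4) S=200.1017 payoff=0.0000 vs cont=0.0000 → 0.0000 [wait]  ⇒ S*(4)=-
t_3: node(3,0) S=125.9210 payoff=5.3090 vs cont=9.4418 → 9.4418 [wait]  node(3,1) S=143.7376 payoff=0.0000 vs cont=2.7260 → 2.7260 [wait]  node(3,2) S=164.0750 payoff=0.0000 vs cont=0.3708 → 0.3708 [wait]  node(3,3) S=187.2900 payoff=0.0000 vs cont=0.0000 → 0.0000 [wait]  ⇒ S*(3)=-
t_2: node(2,0) S=134.5347 payoff=0.0000 vs cont=5.9892 → 5.9892 [wait]  node(2,1) S=153.5700 payoff=0.0000 vs cont=1.5185 → 1.5185 [wait]  node(2,2) S=175.2986 payoff=0.0000 vs cont=0.1810 → 0.1810 [wait]  ⇒ S*(2)=-
t_1: node(1,0) S=143.7376 payoff=0.0000 vs cont=3.6925 → 3.6925 [wait]  node(1,1) S=164.0750 payoff=0.0000 vs cont=0.8330 → 0.8330 [wait]  ⇒ S*(1)=-
t_0: node(0,0) S=153.5700 payoff=0.0000 vs cont=2.2242 → 2.2242 [wait]  ⇒ S*(0)=-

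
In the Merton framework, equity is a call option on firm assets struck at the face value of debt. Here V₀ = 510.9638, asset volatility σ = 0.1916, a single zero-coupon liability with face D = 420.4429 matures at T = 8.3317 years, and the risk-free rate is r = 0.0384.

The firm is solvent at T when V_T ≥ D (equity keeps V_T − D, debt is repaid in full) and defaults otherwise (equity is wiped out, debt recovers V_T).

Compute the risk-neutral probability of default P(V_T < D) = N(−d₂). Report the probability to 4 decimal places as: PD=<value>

PD=0.2564

Work the structural quantities from V₀ = 510.9638 against face 420.4429:
d₁ = [ln(V₀/D) + (r + σ²/2)T] / (σ√T)
   = [ln(510.9638/420.4429) + (0.0384 + 0.5·0.1916²)·8.3317] / (0.1916·√8.3317)
   = [0.194990 + 0.472868] / 0.553047 = 1.207596
d₂ = d₁ − σ√T = 1.207596 − 0.553047 = 0.654549
risk-neutral PD = N(−d₂) = N(-0.654549) = 0.256379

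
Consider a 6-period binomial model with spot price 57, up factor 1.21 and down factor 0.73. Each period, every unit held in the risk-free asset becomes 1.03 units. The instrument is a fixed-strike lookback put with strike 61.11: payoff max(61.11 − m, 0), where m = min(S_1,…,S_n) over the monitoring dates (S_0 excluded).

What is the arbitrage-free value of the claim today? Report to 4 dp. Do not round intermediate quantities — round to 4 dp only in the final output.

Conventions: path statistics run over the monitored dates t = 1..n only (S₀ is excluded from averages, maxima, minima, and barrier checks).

price = 15.5672

With p* = (R−d)/(u−d) = 0.6250, sum probability × payoff across the paths and divide by R^6.
Enumerate all 2^6 = 64 price paths (U = up ×1.21, D = down ×0.73); each path with k up-moves has probability p*^k·(1−p*)^(6−k).
DDDDDD: m=8.6261, payoff=52.4839, prob=0.002781
UDDDDD: m=14.2980, payoff=46.8120, prob=0.004635
DUDDDD: m=14.2980, payoff=46.8120, prob=0.004635
UUDDDD: m=23.6994, payoff=37.4106, prob=0.007725
DDUDDD: m=14.2980, payoff=46.8120, prob=0.004635
UDUDDD: m=23.6994, payoff=37.4106, prob=0.007725
DUUDDD: m=23.6994, payoff=37.4106, prob=0.007725
UUUDDD: m=39.2825, payoff=21.8275, prob=0.012875
DDDUDD: m=14.2980, payoff=46.8120, prob=0.004635
UDDUDD: m=23.6994, payoff=37.4106, prob=0.007725
DUDUDD: m=23.6994, payoff=37.4106, prob=0.007725
UUDUDD: m=39.2825, payoff=21.8275, prob=0.012875
DDUUDD: m=23.6994, payoff=37.4106, prob=0.007725
UDUUDD: m=39.2825, payoff=21.8275, prob=0.012875
DUUUDD: m=39.2825, payoff=21.8275, prob=0.012875
UUUUDD: m=65.1122, payoff=0.0000, prob=0.021458
DDDDUD: m=14.2980, payoff=46.8120, prob=0.004635
UDDDUD: m=23.6994, payoff=37.4106, prob=0.007725
DUDDUD: m=23.6994, payoff=37.4106, prob=0.007725
UUDDUD: m=39.2825, payoff=21.8275, prob=0.012875
DDUDUD: m=23.6994, payoff=37.4106, prob=0.007725
UDUDUD: m=39.2825, payoff=21.8275, prob=0.012875
DUUDUD: m=39.2825, payoff=21.8275, prob=0.012875
UUUDUD: m=65.1122, payoff=0.0000, prob=0.021458
DDDUUD: m=22.1740, payoff=38.9360, prob=0.007725
UDDUUD: m=36.7541, payoff=24.3559, prob=0.012875
DUDUUD: m=36.7541, payoff=24.3559, prob=0.012875
UUDUUD: m=60.9212, payoff=0.1888, prob=0.021458
DDUUUD: m=30.3753, payoff=30.7347, prob=0.012875
UDUUUD: m=50.3481, payoff=10.7619, prob=0.021458
DUUUUD: m=41.6100, payoff=19.5000, prob=0.021458
UUUUUD: m=68.9700, payoff=0.0000, prob=0.035763
DDDDDU: m=11.8165, payoff=49.2935, prob=0.004635
UDDDDU: m=19.5863, payoff=41.5237, prob=0.007725
DUDDDU: m=19.5863, payoff=41.5237, prob=0.007725
UUDDDU: m=32.4649, payoff=28.6451, prob=0.012875
DDUDDU: m=19.5863, payoff=41.5237, prob=0.007725
UDUDDU: m=32.4649, payoff=28.6451, prob=0.012875
DUUDDU: m=32.4649, payoff=28.6451, prob=0.012875
UUUDDU: m=53.8117, payoff=7.2983, prob=0.021458
DDDUDU: m=19.5863, payoff=41.5237, prob=0.007725
UDDUDU: m=32.4649, payoff=28.6451, prob=0.012875
DUDUDU: m=32.4649, payoff=28.6451, prob=0.012875
UUDUDU: m=53.8117, payoff=7.2983, prob=0.021458
DDUUDU: m=30.3753, payoff=30.7347, prob=0.012875
UDUUDU: m=50.3481, payoff=10.7619, prob=0.021458
DUUUDU: m=41.6100, payoff=19.5000, prob=0.021458
UUUUDU: m=68.9700, payoff=0.0000, prob=0.035763
DDDDUU: m=16.1870, payoff=44.9230, prob=0.007725
UDDDUU: m=26.8305, payoff=34.2795, prob=0.012875
DUDDUU: m=26.8305, payoff=34.2795, prob=0.012875
UUDDUU: m=44.4725, payoff=16.6375, prob=0.021458
DDUDUU: m=26.8305, payoff=34.2795, prob=0.012875
UDUDUU: m=44.4725, payoff=16.6375, prob=0.021458
DUUDUU: m=41.6100, payoff=19.5000, prob=0.021458
UUUDUU: m=68.9700, payoff=0.0000, prob=0.035763
DDDUUU: m=22.1740, payoff=38.9360, prob=0.012875
UDDUUU: m=36.7541, payoff=24.3559, prob=0.021458
DUDUUU: m=36.7541, payoff=24.3559, prob=0.021458
UUDUUU: m=60.9212, payoff=0.1888, prob=0.035763
DDUUUU: m=30.3753, payoff=30.7347, prob=0.021458
UDUUUU: m=50.3481, payoff=10.7619, prob=0.035763
DUUUUU: m=41.6100, payoff=19.5000, prob=0.035763
UUUUUU: m=68.9700, payoff=0.0000, prob=0.059605
Price = Σ prob·payoff / R^6 = 18.588053 / 1.194052 = 15.5672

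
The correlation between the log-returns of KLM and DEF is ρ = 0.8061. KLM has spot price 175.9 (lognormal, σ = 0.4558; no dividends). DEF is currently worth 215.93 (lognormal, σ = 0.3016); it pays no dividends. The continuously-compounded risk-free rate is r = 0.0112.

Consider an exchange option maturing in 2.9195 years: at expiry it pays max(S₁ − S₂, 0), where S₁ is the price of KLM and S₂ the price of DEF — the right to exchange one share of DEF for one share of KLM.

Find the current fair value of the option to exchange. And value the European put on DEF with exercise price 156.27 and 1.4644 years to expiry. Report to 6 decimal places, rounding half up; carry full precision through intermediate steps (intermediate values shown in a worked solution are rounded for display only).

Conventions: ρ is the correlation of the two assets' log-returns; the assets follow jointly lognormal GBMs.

σ_eff = √(σ₁² + σ₂² − 2ρσ₁σ₂) = √(0.4558² + 0.3016² − 2·0.8061·0.4558·0.3016) = 0.277648
d₁ = (ln(S₁/S₂) + (q₂ − q₁ + σ_eff²/2)T) / (σ_eff√T) = (ln(175.9/215.93) + (0.0 − 0.0 + 0.038544)·2.9195) / 0.474404 = -0.195001
d₂ = d₁ − σ_eff√T = -0.195001 − 0.474404 = -0.669405
N(d₁) = 0.422696,  N(d₂) = 0.251619
V = S₁·e^{−q₁T}·N(d₁) − S₂·e^{−q₂T}·N(d₂) = 74.352262 − 54.332027 = 20.020235
[vanilla: DEF put K=156.27]
σ√T = 0.3016·√1.4644 = 0.364973
d₁ = (ln(S/K) + (r+σ²/2)T) / (σ√T) = (ln(215.93/156.27) + (0.0112+0.3016²/2)·1.4644) / 0.364973 = (0.323369 + 0.083004) / 0.364973 = 1.113432
d₂ = d₁ − σ√T = 1.113432 − 0.364973 = 0.748459
e^{−rT} = 0.983732
N(−d₁) = 0.132761,  N(−d₂) = 0.227092
price = K·e^{−rT}·N(−d₂) − S·N(−d₁) = 34.910336 − 28.667182 = 6.243155

exchange price = 20.020235
price(DEF put K=156.27) = 6.243155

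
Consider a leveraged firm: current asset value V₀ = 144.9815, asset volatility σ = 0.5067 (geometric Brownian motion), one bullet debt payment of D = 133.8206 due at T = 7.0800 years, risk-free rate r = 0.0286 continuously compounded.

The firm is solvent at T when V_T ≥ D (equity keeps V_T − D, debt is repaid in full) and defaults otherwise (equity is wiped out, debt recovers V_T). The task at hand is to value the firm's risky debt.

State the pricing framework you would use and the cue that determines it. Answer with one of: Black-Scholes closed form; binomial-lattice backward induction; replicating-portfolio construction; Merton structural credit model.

Key observation: the question is about default risk generated by asset-value dynamics against a debt face of 133.8206 — the structural framework prices exactly that.

framework: Merton structural credit model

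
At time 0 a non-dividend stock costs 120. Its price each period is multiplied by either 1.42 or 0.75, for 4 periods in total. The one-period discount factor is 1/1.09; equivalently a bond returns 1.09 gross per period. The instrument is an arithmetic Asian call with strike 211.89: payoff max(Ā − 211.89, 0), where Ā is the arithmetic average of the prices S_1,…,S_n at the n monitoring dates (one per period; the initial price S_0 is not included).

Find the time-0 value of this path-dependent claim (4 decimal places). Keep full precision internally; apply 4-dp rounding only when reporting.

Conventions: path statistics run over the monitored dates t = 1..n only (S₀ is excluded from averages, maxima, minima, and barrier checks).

price = 6.5934

With p* = (R−d)/(u−d) = 0.5075, sum probability × payoff across the paths and divide by R^4.
Enumerate all 2^4 = 16 price paths (U = up ×1.42, D = down ×0.75); each path with k up-moves has probability p*^k·(1−p*)^(4−k).
DDDD: Ā=61.5234, payoff=0.0000, prob=0.058851
UDDD: Ā=116.4844, payoff=0.0000, prob=0.060635
DUDD: Ā=96.3844, payoff=0.0000, prob=0.060635
UUDD: Ā=182.4878, payoff=0.0000, prob=0.062472
DDUD: Ā=81.3094, payoff=0.0000, prob=0.060635
UDUD: Ā=153.9458, payoff=0.0000, prob=0.062472
DUUD: Ā=133.8458, payoff=0.0000, prob=0.062472
UUUD: Ā=253.4146, payoff=41.5246, prob=0.064365
DDDU: Ā=70.0031, payoff=0.0000, prob=0.060635
UDDU: Ā=132.5393, payoff=0.0000, prob=0.062472
DUDU: Ā=112.4393, payoff=0.0000, prob=0.062472
UUDU: Ā=212.8850, payoff=0.9950, prob=0.064365
DDUU: Ā=97.3642, payoff=0.0000, prob=0.062472
UDUU: Ā=184.3430, payoff=0.0000, prob=0.064365
DUUU: Ā=164.2430, payoff=0.0000, prob=0.064365
UUUU: Ā=310.9667, payoff=99.0767, prob=0.066316
Price = Σ prob·payoff / R^4 = 9.307128 / 1.411582 = 6.5934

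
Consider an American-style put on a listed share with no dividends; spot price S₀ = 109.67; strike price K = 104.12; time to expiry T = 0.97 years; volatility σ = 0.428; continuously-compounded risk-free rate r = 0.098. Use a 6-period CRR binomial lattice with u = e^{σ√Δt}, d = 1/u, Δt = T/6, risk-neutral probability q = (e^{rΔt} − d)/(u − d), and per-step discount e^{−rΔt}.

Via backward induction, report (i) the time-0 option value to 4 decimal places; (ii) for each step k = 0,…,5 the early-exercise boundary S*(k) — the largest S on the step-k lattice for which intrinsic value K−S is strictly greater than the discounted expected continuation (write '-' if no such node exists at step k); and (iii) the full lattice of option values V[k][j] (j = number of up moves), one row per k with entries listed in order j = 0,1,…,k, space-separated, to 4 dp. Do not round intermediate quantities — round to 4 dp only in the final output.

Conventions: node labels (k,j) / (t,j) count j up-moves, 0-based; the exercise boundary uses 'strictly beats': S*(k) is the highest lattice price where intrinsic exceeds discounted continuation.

Δt=0.16167, u=1.18778, d=0.84190, q=0.50325, disc=e^(-rΔt)=0.98428
k=6 terminal: V=max(K-S,0) → 65.0662 49.0217 26.3857 0.0000 0.0000 0.0000 0.0000
k=5: j=0 S=46.3875 intr=57.7325 cont=56.0959 V=57.7325[EX]; j=1 S=65.4448 intr=38.6752 cont=37.0385 V=38.6752[EX]; j=2 S=92.3316 intr=11.7884 cont=12.9009 V=12.9009[hold]; j=3 S=130.2643 intr=0.0000 cont=0.0000 V=0.0000[hold]; j=4 S=183.7808 intr=0.0000 cont=0.0000 V=0.0000[hold]; j=5 S=259.2837 intr=0.0000 cont=0.0000 V=0.0000[hold]  S*(5)=65.4448
k=4: j=0 S=55.0983 intr=49.0217 cont=47.3851 V=49.0217[EX]; j=1 S=77.7343 intr=26.3857 cont=25.3001 V=26.3857[EX]; j=2 S=109.6700 intr=0.0000 cont=6.3078 V=6.3078[hold]; j=3 S=154.7258 intr=0.0000 cont=0.0000 V=0.0000[hold]; j=4 S=218.2919 intr=0.0000 cont=0.0000 V=0.0000[hold]  S*(4)=77.7343
k=3: j=0 S=65.4448 intr=38.6752 cont=37.0385 V=38.6752[EX]; j=1 S=92.3316 intr=11.7884 cont=16.0255 V=16.0255[hold]; j=2 S=130.2643 intr=0.0000 cont=3.0841 V=3.0841[hold]; j=3 S=183.7808 intr=0.0000 cont=0.0000 V=0.0000[hold]  S*(3)=65.4448
k=2: j=0 S=77.7343 intr=26.3857 cont=26.8478 V=26.8478[hold]; j=1 S=109.6700 intr=0.0000 cont=9.3631 V=9.3631[hold]; j=2 S=154.7258 intr=0.0000 cont=1.5079 V=1.5079[hold]  S*(2)=-
k=1: j=0 S=92.3316 intr=11.7884 cont=17.7649 V=17.7649[hold]; j=1 S=130.2643 intr=0.0000 cont=5.3249 V=5.3249[hold]  S*(1)=-
k=0: j=0 S=109.6700 intr=0.0000 cont=11.3236 V=11.3236[hold]  S*(0)=-

price = 11.3236
boundary = - - - 65.4448 77.7343 65.4448
tree:
11.3236
17.7649 5.3249
26.8478 9.3631 1.5079
38.6752 16.0255 3.0841 0.0000
49.0217 26.3857 6.3078 0.0000 0.0000
57.7325 38.6752 12.9009 0.0000 0.0000 0.0000
65.0662 49.0217 26.3857 0.0000 0.0000 0.0000 0.0000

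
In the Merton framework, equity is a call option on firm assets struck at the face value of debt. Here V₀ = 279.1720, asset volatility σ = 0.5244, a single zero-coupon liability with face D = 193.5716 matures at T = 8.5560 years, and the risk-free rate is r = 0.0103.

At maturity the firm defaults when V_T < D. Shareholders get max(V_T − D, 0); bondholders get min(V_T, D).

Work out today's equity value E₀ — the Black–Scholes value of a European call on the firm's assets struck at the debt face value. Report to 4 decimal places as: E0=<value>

E0=182.4869

Equity is a call on the firm's assets struck at D = 193.5716:
d₁ = [ln(V₀/D) + (r + σ²/2)T] / (σ√T)
   = [ln(279.1720/193.5716) + (0.0103 + 0.5·0.5244²)·8.5560] / (0.5244·√8.5560)
   = [0.366181 + 1.264557] / 1.533904 = 1.063129
d₂ = d₁ − σ√T = 1.063129 − 1.533904 = -0.470775
N(d₁) = 0.856138,  N(d₂) = 0.318901,  e^(−rT) = 0.915645
E₀ = V₀·N(d₁) − D·e^(−rT)·N(d₂)
   = 279.1720·0.856138 − 193.5716·0.915645·0.318901 = 182.486948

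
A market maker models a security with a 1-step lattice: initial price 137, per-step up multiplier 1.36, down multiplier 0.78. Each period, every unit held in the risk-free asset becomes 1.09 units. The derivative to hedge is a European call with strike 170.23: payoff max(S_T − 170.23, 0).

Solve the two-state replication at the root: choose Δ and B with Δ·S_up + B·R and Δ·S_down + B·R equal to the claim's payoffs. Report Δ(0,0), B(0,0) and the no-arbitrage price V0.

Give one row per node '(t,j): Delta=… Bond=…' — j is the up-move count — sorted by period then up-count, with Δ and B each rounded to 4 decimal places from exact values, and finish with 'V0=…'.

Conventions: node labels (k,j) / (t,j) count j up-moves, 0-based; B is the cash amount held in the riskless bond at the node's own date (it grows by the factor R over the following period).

No-arbitrage ⇒ martingale measure with p* = (R−d)/(u−d) = 0.5345.
Expiry values: V(1,0)=0.0000, V(1,1)=16.0900
  t=0,j=0: stock 137.0000 → up 186.3200 (V=16.0900), down 106.8600 (V=0.0000). Price 7.8898; hedge Δ=0.2025, bond B=-19.8516.
Sanity check at the root: Δ(0,0)·S0 + B(0,0) reproduces V0 = 7.8898.

(0,0): Delta=0.2025 Bond=-19.8516
V0=7.8898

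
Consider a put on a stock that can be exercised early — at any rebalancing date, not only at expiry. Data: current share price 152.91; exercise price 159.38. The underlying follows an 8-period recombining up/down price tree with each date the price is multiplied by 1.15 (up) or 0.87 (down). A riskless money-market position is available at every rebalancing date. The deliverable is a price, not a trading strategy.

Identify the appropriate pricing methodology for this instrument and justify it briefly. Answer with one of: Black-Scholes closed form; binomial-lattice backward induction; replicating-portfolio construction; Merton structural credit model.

framework: binomial-lattice backward induction

Key observation: with exercise allowed before expiry on a discrete up/down model (8 steps from spot 152.91), the strike-159.38 put's value must be rolled back through the tree testing early exercise at each node.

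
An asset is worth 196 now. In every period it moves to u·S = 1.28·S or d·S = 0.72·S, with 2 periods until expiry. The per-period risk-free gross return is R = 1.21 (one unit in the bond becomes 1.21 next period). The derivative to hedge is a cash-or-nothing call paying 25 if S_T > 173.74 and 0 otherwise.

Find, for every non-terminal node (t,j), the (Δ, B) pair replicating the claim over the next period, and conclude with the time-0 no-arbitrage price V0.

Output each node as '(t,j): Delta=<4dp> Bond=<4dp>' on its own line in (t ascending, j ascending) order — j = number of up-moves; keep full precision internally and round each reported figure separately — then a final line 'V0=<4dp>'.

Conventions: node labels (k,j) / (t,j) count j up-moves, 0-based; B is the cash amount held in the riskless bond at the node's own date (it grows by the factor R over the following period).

(0,0): Delta=0.0235 Bond=12.1967
(1,0): Delta=0.3163 Bond=-26.5643
(1,1): Delta=0.0000 Bond=20.6612
V0=16.8085

Under the risk-neutral measure, an up-move has probability p* = (R−d)/(u−d) = 0.8750 and values discount at R = 1.21.
Expiry values: V(2,0)=0.0000, V(2,1)=25.0000, V(2,2)=25.0000
  t=1,j=0: stock 141.1200 → up 180.6336 (V=25.0000), down 101.6064 (V=0.0000). Price 18.0785; hedge Δ=0.3163, bond B=-26.5643.
  t=1,j=1: stock 250.8800 → up 321.1264 (V=25.0000), down 180.6336 (V=25.0000). Price 20.6612; hedge Δ=0.0000, bond B=20.6612.
  t=0,j=0: stock 196.0000 → up 250.8800 (V=20.6612), down 141.1200 (V=18.0785). Price 16.8085; hedge Δ=0.0235, bond B=12.1967.
Verification: the root portfolio costs Δ(0,0)·S0 + B(0,0) = 16.8085, matching V0.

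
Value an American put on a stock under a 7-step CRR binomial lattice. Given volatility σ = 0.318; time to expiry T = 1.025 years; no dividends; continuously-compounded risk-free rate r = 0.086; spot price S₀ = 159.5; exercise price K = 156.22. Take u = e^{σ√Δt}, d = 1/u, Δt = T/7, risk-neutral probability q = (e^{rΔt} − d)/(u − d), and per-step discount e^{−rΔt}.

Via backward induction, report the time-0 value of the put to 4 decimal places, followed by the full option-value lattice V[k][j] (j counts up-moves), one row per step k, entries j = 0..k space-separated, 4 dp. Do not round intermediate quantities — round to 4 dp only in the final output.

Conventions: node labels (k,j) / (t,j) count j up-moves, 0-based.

price = 13.9835
tree:
13.9835
21.4530 7.4712
31.8438 12.4425 3.0924
45.5020 20.0884 5.7309 0.7471
58.1874 31.1752 10.4063 1.5813 0.0000
69.4193 45.5020 18.3774 3.3470 0.0000 0.0000
79.3644 58.1874 31.1752 7.0842 0.0000 0.0000 0.0000
88.1700 69.4193 45.5020 14.9945 0.0000 0.0000 0.0000 0.0000

Δt=0.14643, u=1.12940, d=0.88543, q=0.52156, disc=e^(-rΔt)=0.98749
k=7 terminal: V=max(K-S,0) → 88.1700 69.4193 45.5020 14.9945 0.0000 0.0000 0.0000 0.0000
k=6: j=0 S=76.8556 intr=79.3644 cont=77.4094 V=79.3644[EX]; j=1 S=98.0326 intr=58.1874 cont=56.2324 V=58.1874[EX]; j=2 S=125.0448 intr=31.1752 cont=29.2203 V=31.1752[EX]; j=3 S=159.5000 intr=0.0000 cont=7.0842 V=7.0842[hold]; j=4 S=203.4490 intr=0.0000 cont=0.0000 V=0.0000[hold]; j=5 S=259.5079 intr=0.0000 cont=0.0000 V=0.0000[hold]; j=6 S=331.0134 intr=0.0000 cont=0.0000 V=0.0000[hold]
k=5: j=0 S=86.8007 intr=69.4193 cont=67.4644 V=69.4193[EX]; j=1 S=110.7180 intr=45.5020 cont=43.5471 V=45.5020[EX]; j=2 S=141.2255 intr=14.9945 cont=18.3774 V=18.3774[hold]; j=3 S=180.1392 intr=0.0000 cont=3.3470 V=3.3470[hold]; j=4 S=229.7752 intr=0.0000 cont=0.0000 V=0.0000[hold]; j=5 S=293.0881 intr=0.0000 cont=0.0000 V=0.0000[hold]
k=4: j=0 S=98.0326 intr=58.1874 cont=56.2324 V=58.1874[EX]; j=1 S=125.0448 intr=31.1752 cont=30.9626 V=31.1752[EX]; j=2 S=159.5000 intr=0.0000 cont=10.4063 V=10.4063[hold]; j=3 S=203.4490 intr=0.0000 cont=1.5813 V=1.5813[hold]; j=4 S=259.5079 intr=0.0000 cont=0.0000 V=0.0000[hold]
k=3: j=0 S=110.7180 intr=45.5020 cont=43.5471 V=45.5020[EX]; j=1 S=141.2255 intr=14.9945 cont=20.0884 V=20.0884[hold]; j=2 S=180.1392 intr=0.0000 cont=5.7309 V=5.7309[hold]; j=3 S=229.7752 intr=0.0000 cont=0.7471 V=0.7471[hold]
k=2: j=0 S=125.0448 intr=31.1752 cont=31.8438 V=31.8438[hold]; j=1 S=159.5000 intr=0.0000 cont=12.4425 V=12.4425[hold]; j=2 S=203.4490 intr=0.0000 cont=3.0924 V=3.0924[hold]
k=1: j=0 S=141.2255 intr=14.9945 cont=21.4530 V=21.4530[hold]; j=1 S=180.1392 intr=0.0000 cont=7.4712 V=7.4712[hold]
k=0: j=0 S=159.5000 intr=0.0000 cont=13.9835 V=13.9835[hold]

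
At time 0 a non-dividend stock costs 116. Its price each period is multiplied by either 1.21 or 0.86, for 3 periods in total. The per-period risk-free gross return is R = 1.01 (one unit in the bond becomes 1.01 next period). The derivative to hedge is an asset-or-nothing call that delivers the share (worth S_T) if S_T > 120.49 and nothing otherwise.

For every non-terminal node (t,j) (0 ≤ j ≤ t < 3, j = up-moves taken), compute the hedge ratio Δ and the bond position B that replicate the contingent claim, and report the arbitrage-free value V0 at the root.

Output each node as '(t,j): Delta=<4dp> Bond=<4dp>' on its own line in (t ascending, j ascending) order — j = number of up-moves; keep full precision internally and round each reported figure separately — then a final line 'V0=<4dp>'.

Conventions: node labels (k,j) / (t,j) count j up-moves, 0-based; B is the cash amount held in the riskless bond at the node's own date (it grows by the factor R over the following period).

(0,0): Delta=1.9909 Bond=-170.6116
(1,0): Delta=1.7750 Bond=-150.7780
(1,1): Delta=2.1956 Bond=-201.0374
(2,0): Delta=0.0000 Bond=0.0000
(2,1): Delta=3.4571 Bond=-355.3335
(2,2): Delta=1.0000 Bond=0.0000
V0=60.3375

Since d<R<u, set p* = (R−d)/(u−d) = 0.4286; price each node as the discounted p*-expectation of its children.
Terminal payoffs: V(3,0)=0.0000, V(3,1)=0.0000, V(3,2)=146.0586, V(3,3)=205.5011
  t=2,j=0: stock 85.7936 → up 103.8103 (V=0.0000), down 73.7825 (V=0.0000). Price 0.0000; hedge Δ=0.0000, bond B=0.0000.
  t=2,j=1: stock 120.7096 → up 146.0586 (V=146.0586), down 103.8103 (V=0.0000). Price 61.9768; hedge Δ=3.4571, bond B=-355.3335.
  t=2,j=2: stock 169.8356 → up 205.5011 (V=205.5011), down 146.0586 (V=146.0586). Price 169.8356; hedge Δ=1.0000, bond B=0.0000.
  t=1,j=0: stock 99.7600 → up 120.7096 (V=61.9768), down 85.7936 (V=0.0000). Price 26.2985; hedge Δ=1.7750, bond B=-150.7780.
  t=1,j=1: stock 140.3600 → up 169.8356 (V=169.8356), down 120.7096 (V=61.9768). Price 107.1307; hedge Δ=2.1956, bond B=-201.0374.
  t=0,j=0: stock 116.0000 → up 140.3600 (V=107.1307), down 99.7600 (V=26.2985). Price 60.3375; hedge Δ=1.9909, bond B=-170.6116.
Check: Δ(0,0)·S0 + B(0,0) = 60.3375 = V0.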